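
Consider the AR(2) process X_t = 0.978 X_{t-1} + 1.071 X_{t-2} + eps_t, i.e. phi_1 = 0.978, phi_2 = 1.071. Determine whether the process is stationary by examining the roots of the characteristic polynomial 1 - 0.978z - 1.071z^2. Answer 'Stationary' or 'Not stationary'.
\text{Not stationary}

The AR(p) characteristic polynomial is P(z) = 1 - 0.978z - 1.071z^2.
Stationarity requires all roots to lie outside the unit circle, i.e. |z| > 1 for every root.
Set 1 + (-0.978) z + (-1.071) z^2 = 0, i.e. a z^2 + b z + c = 0 with a = -1.071, b = -0.978, c = 1.
Discriminant D = b^2 - 4ac = (-0.978)^2 - 4*(-1.071)*1 = 0.956484 - (-4.284) = 5.240484.
D >= 0, so the roots are real: z = (-b +/- sqrt(D)) / (2a) = (0.978 +/- 2.28921) / (-2.142).
  z_1 = (0.978 + 2.28921) / (-2.142) = -1.5253,   |z_1| = 1.5253.
  z_2 = (0.978 - 2.28921) / (-2.142) = 0.6121,   |z_2| = 0.6121.
Moduli of all roots: 1.5253, 0.6121.
All moduli strictly greater than 1? No.
Verdict: Not stationary.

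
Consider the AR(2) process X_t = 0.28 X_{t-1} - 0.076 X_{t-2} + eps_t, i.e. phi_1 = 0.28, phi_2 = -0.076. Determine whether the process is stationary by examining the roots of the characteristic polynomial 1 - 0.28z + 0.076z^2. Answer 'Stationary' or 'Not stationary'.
\text{Stationary}

The AR(p) characteristic polynomial is P(z) = 1 - 0.28z + 0.076z^2.
Stationarity requires all roots to lie outside the unit circle, i.e. |z| > 1 for every root.
Set 1 + (-0.28) z + (0.076) z^2 = 0, i.e. a z^2 + b z + c = 0 with a = 0.076, b = -0.28, c = 1.
Discriminant D = b^2 - 4ac = (-0.28)^2 - 4*(0.076)*1 = 0.0784 - (0.304) = -0.2256.
D < 0, so the roots are the complex-conjugate pair z = (-b +/- i sqrt(-D)) / (2a) = 1.8421 +/- 3.1248i.
For a conjugate pair |z|^2 = z * conj(z) = (product of roots) = c/a = 1/(0.076) = 13.157895, so |z| = sqrt(13.157895) = 3.6274 for both roots.
Moduli of all roots: 3.6274, 3.6274.
All moduli strictly greater than 1? Yes.
Verdict: Stationary.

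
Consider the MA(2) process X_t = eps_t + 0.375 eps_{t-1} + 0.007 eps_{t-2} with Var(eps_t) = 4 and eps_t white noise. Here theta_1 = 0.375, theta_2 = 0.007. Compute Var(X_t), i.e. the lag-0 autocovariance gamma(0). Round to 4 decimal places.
\gamma(0) = 4.5627

For an MA(q) process X_t = eps_t + sum_i theta_i eps_{t-i} with
Var(eps_t) = sigma^2, the variance is
  gamma(0) = sigma^2 * (1 + sum_i theta_i^2).
  sum_i theta_i^2 = (0.375)^2 + (0.007)^2 = 0.140625 + 0.000049 = 0.140674.
  gamma(0) = 4 * (1 + 0.140674) = 4 * 1.140674 = 4.562696, which rounds to 4.5627.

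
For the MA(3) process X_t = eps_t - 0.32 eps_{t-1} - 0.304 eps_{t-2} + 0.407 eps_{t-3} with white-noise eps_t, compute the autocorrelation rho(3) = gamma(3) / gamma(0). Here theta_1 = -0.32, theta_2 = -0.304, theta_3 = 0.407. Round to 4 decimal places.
\rho(3) = 0.2992

For an MA(q) process with theta_0 = 1, the autocovariance is
  gamma(k) = sigma^2 * sum_{i=0..q-k} theta_i * theta_{i+k},
and rho(k) = gamma(k) / gamma(0). Sigma^2 cancels.
  numerator   = (1)*(0.407) = 0.407.
  denominator = (1)^2 + (-0.32)^2 + (-0.304)^2 + (0.407)^2 = 1.360465.
  rho(3) = 0.407 / 1.360465 = 0.2992.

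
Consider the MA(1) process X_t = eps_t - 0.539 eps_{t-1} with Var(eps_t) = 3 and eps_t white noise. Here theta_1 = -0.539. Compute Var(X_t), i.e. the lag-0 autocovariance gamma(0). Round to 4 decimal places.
\gamma(0) = 3.8716

For an MA(q) process X_t = eps_t + sum_i theta_i eps_{t-i} with
Var(eps_t) = sigma^2, the variance is
  gamma(0) = sigma^2 * (1 + sum_i theta_i^2).
  sum_i theta_i^2 = (-0.539)^2 = 0.290521.
  gamma(0) = 3 * (1 + 0.290521) = 3 * 1.290521 = 3.871563, which rounds to 3.8716.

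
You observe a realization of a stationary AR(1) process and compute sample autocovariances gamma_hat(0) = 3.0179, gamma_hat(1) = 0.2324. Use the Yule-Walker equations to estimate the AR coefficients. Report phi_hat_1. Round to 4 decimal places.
\hat\phi_{1} = 0.0770

The Yule-Walker equations for an AR(p) process read, in matrix form,
  Gamma_p phi = r_p,   with   (Gamma_p)_{ij} = gamma(|i - j|),
                       (r_p)_i = gamma(i),   i,j = 1..p.
Substitute the sample gammas (Toeplitz matrix and right-hand side of size 1):
  Gamma_p = [[3.0179]]
  r_p     = [0.2324]
With p = 1 this is the single equation gamma(0) phi_1 = gamma(1):
  phi_hat_1 = gamma(1) / gamma(0) = 0.2324 / 3.0179 = 0.0770.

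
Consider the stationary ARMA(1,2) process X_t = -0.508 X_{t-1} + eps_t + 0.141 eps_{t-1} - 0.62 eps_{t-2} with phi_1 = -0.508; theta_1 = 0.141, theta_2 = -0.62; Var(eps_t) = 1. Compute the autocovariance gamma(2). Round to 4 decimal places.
\gamma(2) = -0.4490

Multiply the model equation by X_{t-k} and take expectations. With theta_0 = psi_0 = 1 and psi_j the MA(infinity) weights, this gives
  gamma(k) - sum_i phi_i gamma(k-i) = c_k,
  c_k = sigma^2 * sum_{j=k..q} theta_j psi_{j-k}   (c_k = 0 for k > q),
using gamma(-m) = gamma(m).
psi-weights needed (psi_j = theta_j + sum_i phi_i psi_{j-i}):
  psi_1 = theta_1 + phi_1 = 0.141 + (-0.508) = -0.367
  psi_2 = theta_2 + phi_1 psi_1 = -0.62 + (-0.508)(-0.367) = -0.433564
Right-hand sides:
  c_0 = sigma^2 (1 + theta_1 psi_1 + theta_2 psi_2) = 1 * (1 + (0.141)(-0.367) + (-0.62)(-0.433564)) = 1 * 1.217063 = 1.217063
  c_1 = sigma^2 (theta_1 + theta_2 psi_1) = 1 * (0.141 + (-0.62)(-0.367)) = 0.36854
  c_2 = sigma^2 theta_2 = 1 * (-0.62) = -0.62
Equations for k = 0 and k = 1 (AR order 1):
  gamma(0) = phi_1 gamma(1) + c_0
  gamma(1) = phi_1 gamma(0) + c_1
Substituting the second into the first: gamma(0) (1 - phi_1^2) = c_0 + phi_1 c_1, so
  gamma(0) = (c_0 + phi_1 c_1) / (1 - phi_1^2) = (1.217063 + (-0.508)(0.36854)) / (1 - (-0.508)^2) = 1.029844 / 0.741936 = 1.38805.
  gamma(1) = phi_1 gamma(0) + c_1 = (-0.508)(1.38805) + (0.36854) = -0.336589.
For k = 2: gamma(2) = phi_1 gamma(1) + c_2
  = (-0.508)(-0.336589) + (-0.62) = -0.449013.
Therefore gamma(2) = -0.4490 (to 4 decimal places).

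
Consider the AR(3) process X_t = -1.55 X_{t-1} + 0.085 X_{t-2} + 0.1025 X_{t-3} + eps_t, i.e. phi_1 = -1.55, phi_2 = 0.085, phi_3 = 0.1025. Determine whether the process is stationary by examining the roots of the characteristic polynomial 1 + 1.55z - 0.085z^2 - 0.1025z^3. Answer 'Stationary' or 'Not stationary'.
\text{Not stationary}

The AR(p) characteristic polynomial is P(z) = 1 + 1.55z - 0.085z^2 - 0.1025z^3.
Stationarity requires all roots to lie outside the unit circle, i.e. |z| > 1 for every root.
Degree 3: look for a simple real root z0 first, then factor out (1 - z/z0) and solve the remaining quadratic.
Testing z0 = -4: P(-4) = 1 + (1.55)(-4) + (-0.085)(-4)^2 + (-0.1025)(-4)^3
  = 1 + (-6.2) + (-1.36) + (6.56) = 0.  So z_0 = -4 is a root, |z_0| = 4.
Divide out the factor (1 + 0.25 z) = (1 - z/z0) (since 1/z0 = -0.25):
  P(z) = (1 + 0.25 z)(1 + (1.3) z + (-0.41) z^2)
  [check: z-coef 1.3 - (-0.25) = 1.55; z^2-coef -0.41 - (-0.25)(1.3) = -0.085; z^3-coef -(-0.25)(-0.41) = -0.1025.]
Remaining roots from the quadratic factor 1 + (1.3) z + (-0.41) z^2:
  Set 1 + (1.3) z + (-0.41) z^2 = 0, i.e. a z^2 + b z + c = 0 with a = -0.41, b = 1.3, c = 1.
  Discriminant D = b^2 - 4ac = (1.3)^2 - 4*(-0.41)*1 = 1.69 - (-1.64) = 3.33.
  D >= 0, so the roots are real: z = (-b +/- sqrt(D)) / (2a) = (-1.3 +/- 1.824829) / (-0.82).
    z_1 = (-1.3 + 1.824829) / (-0.82) = -0.64,   |z_1| = 0.64.
    z_2 = (-1.3 - 1.824829) / (-0.82) = 3.8108,   |z_2| = 3.8108.
Moduli of all roots: 4.0000, 0.6400, 3.8108.
All moduli strictly greater than 1? No.
Verdict: Not stationary.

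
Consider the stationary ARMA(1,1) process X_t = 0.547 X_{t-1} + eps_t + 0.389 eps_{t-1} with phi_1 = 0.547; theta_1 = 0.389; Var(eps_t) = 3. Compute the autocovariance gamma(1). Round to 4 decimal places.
\gamma(1) = 4.8595

Multiply the model equation by X_{t-k} and take expectations. With theta_0 = psi_0 = 1 and psi_j the MA(infinity) weights, this gives
  gamma(k) - sum_i phi_i gamma(k-i) = c_k,
  c_k = sigma^2 * sum_{j=k..q} theta_j psi_{j-k}   (c_k = 0 for k > q),
using gamma(-m) = gamma(m).
psi-weights needed (psi_j = theta_j + sum_i phi_i psi_{j-i}):
  psi_1 = theta_1 + phi_1 = 0.389 + (0.547) = 0.936
Right-hand sides:
  c_0 = sigma^2 (1 + theta_1 psi_1) = 3 * (1 + (0.389)(0.936)) = 3 * 1.364104 = 4.092312
  c_1 = sigma^2 theta_1 = 3 * (0.389) = 1.167
  c_2 = 0
Equations for k = 0 and k = 1 (AR order 1):
  gamma(0) = phi_1 gamma(1) + c_0
  gamma(1) = phi_1 gamma(0) + c_1
Substituting the second into the first: gamma(0) (1 - phi_1^2) = c_0 + phi_1 c_1, so
  gamma(0) = (c_0 + phi_1 c_1) / (1 - phi_1^2) = (4.092312 + (0.547)(1.167)) / (1 - (0.547)^2) = 4.730661 / 0.700791 = 6.750459.
  gamma(1) = phi_1 gamma(0) + c_1 = (0.547)(6.750459) + (1.167) = 4.859501.
Therefore gamma(1) = 4.8595 (to 4 decimal places).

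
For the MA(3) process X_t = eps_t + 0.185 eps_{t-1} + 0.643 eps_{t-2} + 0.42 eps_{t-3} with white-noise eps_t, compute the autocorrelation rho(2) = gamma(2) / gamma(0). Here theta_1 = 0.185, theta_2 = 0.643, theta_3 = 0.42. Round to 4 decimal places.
\rho(2) = 0.4438

For an MA(q) process with theta_0 = 1, the autocovariance is
  gamma(k) = sigma^2 * sum_{i=0..q-k} theta_i * theta_{i+k},
and rho(k) = gamma(k) / gamma(0). Sigma^2 cancels.
  numerator   = (1)*(0.643) + (0.185)*(0.42) = 0.7207.
  denominator = (1)^2 + (0.185)^2 + (0.643)^2 + (0.42)^2 = 1.624074.
  rho(2) = 0.7207 / 1.624074 = 0.4438.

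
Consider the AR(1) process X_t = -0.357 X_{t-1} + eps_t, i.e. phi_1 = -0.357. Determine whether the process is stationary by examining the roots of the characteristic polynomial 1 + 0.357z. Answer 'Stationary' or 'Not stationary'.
\text{Stationary}

The AR(p) characteristic polynomial is P(z) = 1 + 0.357z.
Stationarity requires all roots to lie outside the unit circle, i.e. |z| > 1 for every root.
This is linear in z: 1 + (0.357) z = 0  =>  z = -1/(0.357) = -2.80112,  |z| = 2.80112.
Moduli of all roots: 2.8011.
All moduli strictly greater than 1? Yes.
Verdict: Stationary.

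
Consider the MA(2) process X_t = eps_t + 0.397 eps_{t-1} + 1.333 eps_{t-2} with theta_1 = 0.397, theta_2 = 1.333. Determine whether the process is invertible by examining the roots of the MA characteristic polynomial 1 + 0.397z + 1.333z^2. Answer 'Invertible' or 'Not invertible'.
\text{Not invertible}

The MA(q) characteristic polynomial is P(z) = 1 + 0.397z + 1.333z^2.
Invertibility requires all roots to lie outside the unit circle, i.e. |z| > 1 for every root.
Set 1 + (0.397) z + (1.333) z^2 = 0, i.e. a z^2 + b z + c = 0 with a = 1.333, b = 0.397, c = 1.
Discriminant D = b^2 - 4ac = (0.397)^2 - 4*(1.333)*1 = 0.157609 - (5.332) = -5.174391.
D < 0, so the roots are the complex-conjugate pair z = (-b +/- i sqrt(-D)) / (2a) = -0.1489 +/- 0.8532i.
For a conjugate pair |z|^2 = z * conj(z) = (product of roots) = c/a = 1/(1.333) = 0.750188, so |z| = sqrt(0.750188) = 0.8661 for both roots.
Moduli of all roots: 0.8661, 0.8661.
All moduli strictly greater than 1? No.
Verdict: Not invertible.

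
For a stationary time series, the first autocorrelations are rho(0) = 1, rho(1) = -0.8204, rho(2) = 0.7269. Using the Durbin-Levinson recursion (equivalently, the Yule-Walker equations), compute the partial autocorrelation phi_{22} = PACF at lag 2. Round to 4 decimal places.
\phi_{22} = 0.1647

The PACF at lag k is phi_{kk}, the last component of the solution
to the Yule-Walker system G_k phi = r_k where
  (G_k)_{ij} = rho(|i - j|), (r_k)_i = rho(i), i,j = 1..k.
Equivalently, Durbin-Levinson gives phi_{kk} iteratively:
  phi_{11} = rho(1)
  phi_{kk} = [rho(k) - sum_{j=1..k-1} phi_{k-1,j} rho(k-j)]
            / [1 - sum_{j=1..k-1} phi_{k-1,j} rho(j)],
  phi_{k,j} = phi_{k-1,j} - phi_{kk} phi_{k-1,k-j},  j = 1..k-1.
Step k = 1:
  phi_11 = rho(1) = -0.8204.
Step k = 2:
  phi_22 = [rho(2) - phi_11 rho(1)] / [1 - phi_11 rho(1)] = [0.7269 - (-0.8204)(-0.8204)] / [1 - (-0.8204)(-0.8204)]
         = 0.05384384 / 0.32694384 = 0.1647.
Therefore phi_{22} = 0.1647.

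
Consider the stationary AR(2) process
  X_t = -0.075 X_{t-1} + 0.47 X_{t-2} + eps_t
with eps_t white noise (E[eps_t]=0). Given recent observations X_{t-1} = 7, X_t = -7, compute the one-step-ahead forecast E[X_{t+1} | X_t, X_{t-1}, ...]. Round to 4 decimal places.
E[X_{t+1} \mid \mathcal F_t] = 3.8150

For an AR(p) model X_t = c + sum_i phi_i X_{t-i} + eps_t, the
one-step-ahead conditional mean is
  E[X_{t+1} | X_t, ...] = c + sum_i phi_i X_{t+1-i}.
Substitute known values:
  E[X_{t+1} | ...] = (-0.075) * (-7) + (0.47) * (7)
                   = 3.8150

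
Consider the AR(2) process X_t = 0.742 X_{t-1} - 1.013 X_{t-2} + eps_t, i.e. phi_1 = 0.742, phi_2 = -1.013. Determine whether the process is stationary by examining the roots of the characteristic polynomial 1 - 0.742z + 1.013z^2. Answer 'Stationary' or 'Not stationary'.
\text{Not stationary}

The AR(p) characteristic polynomial is P(z) = 1 - 0.742z + 1.013z^2.
Stationarity requires all roots to lie outside the unit circle, i.e. |z| > 1 for every root.
Set 1 + (-0.742) z + (1.013) z^2 = 0, i.e. a z^2 + b z + c = 0 with a = 1.013, b = -0.742, c = 1.
Discriminant D = b^2 - 4ac = (-0.742)^2 - 4*(1.013)*1 = 0.550564 - (4.052) = -3.501436.
D < 0, so the roots are the complex-conjugate pair z = (-b +/- i sqrt(-D)) / (2a) = 0.3662 +/- 0.9236i.
For a conjugate pair |z|^2 = z * conj(z) = (product of roots) = c/a = 1/(1.013) = 0.987167, so |z| = sqrt(0.987167) = 0.9936 for both roots.
Moduli of all roots: 0.9936, 0.9936.
All moduli strictly greater than 1? No.
Verdict: Not stationary.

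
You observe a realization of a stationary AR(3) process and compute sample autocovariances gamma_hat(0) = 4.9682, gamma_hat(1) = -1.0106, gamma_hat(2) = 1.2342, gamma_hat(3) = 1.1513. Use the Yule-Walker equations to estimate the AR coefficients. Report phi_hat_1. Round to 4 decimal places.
\hat\phi_{1} = -0.2340

The Yule-Walker equations for an AR(p) process read, in matrix form,
  Gamma_p phi = r_p,   with   (Gamma_p)_{ij} = gamma(|i - j|),
                       (r_p)_i = gamma(i),   i,j = 1..p.
Substitute the sample gammas (Toeplitz matrix and right-hand side of size 3):
  Gamma_p = [[4.9682, -1.0106, 1.2342], [-1.0106, 4.9682, -1.0106], [1.2342, -1.0106, 4.9682]]
  r_p     = [-1.0106, 1.2342, 1.1513]
Written out (R1..R3):
  (R1) 4.9682 phi_1 - 1.0106 phi_2 + 1.2342 phi_3 = -1.0106
  (R2) -1.0106 phi_1 + 4.9682 phi_2 - 1.0106 phi_3 = 1.2342
  (R3) 1.2342 phi_1 - 1.0106 phi_2 + 4.9682 phi_3 = 1.1513
Gaussian elimination:
  R2 <- R2 - (-1.0106/4.9682) R1 = R2 - (-0.203414) R1:  4.76263 phi_2 - 0.759547 phi_3 = 1.02863
  R3 <- R3 - (1.2342/4.9682) R1 = R3 - (0.24842) R1:  -0.759547 phi_2 + 4.6616 phi_3 = 1.402353
  R3 <- R3 - (-0.759547/4.76263) R2 = R3 - (-0.159481) R2:  4.540467 phi_3 = 1.5664
Back-substitution:
  phi_hat_3 = 1.5664 / 4.540467 = 0.344986
  phi_hat_2 = (1.02863 - (-0.759547)(0.344986)) / 4.76263 = 0.270998
  phi_hat_1 = (-1.0106 - (-1.0106)(0.270998) - (1.2342)(0.344986)) / 4.9682 = -0.233991
So phi_hat = [-0.2340, 0.2710, 0.3450].
Therefore phi_hat_1 = -0.2340.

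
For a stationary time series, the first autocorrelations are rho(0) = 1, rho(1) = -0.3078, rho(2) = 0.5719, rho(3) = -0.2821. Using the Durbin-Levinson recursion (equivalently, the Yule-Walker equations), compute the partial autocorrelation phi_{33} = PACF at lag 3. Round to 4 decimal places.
\phi_{33} = -0.0560

The PACF at lag k is phi_{kk}, the last component of the solution
to the Yule-Walker system G_k phi = r_k where
  (G_k)_{ij} = rho(|i - j|), (r_k)_i = rho(i), i,j = 1..k.
Equivalently, Durbin-Levinson gives phi_{kk} iteratively:
  phi_{11} = rho(1)
  phi_{kk} = [rho(k) - sum_{j=1..k-1} phi_{k-1,j} rho(k-j)]
            / [1 - sum_{j=1..k-1} phi_{k-1,j} rho(j)],
  phi_{k,j} = phi_{k-1,j} - phi_{kk} phi_{k-1,k-j},  j = 1..k-1.
Step k = 1:
  phi_11 = rho(1) = -0.3078.
Step k = 2:
  phi_22 = [rho(2) - phi_11 rho(1)] / [1 - phi_11 rho(1)] = [0.5719 - (-0.3078)(-0.3078)] / [1 - (-0.3078)(-0.3078)]
         = 0.47715916 / 0.90525916 = 0.527097.
  Update: phi_21 = phi_11 - phi_22 phi_11 = -0.3078 - (0.527097)(-0.3078) = -0.14556.
Step k = 3:
  phi_33 = [rho(3) - phi_21 rho(2) - phi_22 rho(1)] / [1 - phi_21 rho(1) - phi_22 rho(2)]
    numerator   = -0.2821 - (-0.14556)(0.5719) - (0.527097)(-0.3078) = -0.03661407
    denominator = 1 - (-0.14556)(-0.3078) - (0.527097)(0.5719) = 0.65375012
  phi_33 = -0.03661407 / 0.65375012 = -0.056.
Therefore phi_{33} = -0.0560.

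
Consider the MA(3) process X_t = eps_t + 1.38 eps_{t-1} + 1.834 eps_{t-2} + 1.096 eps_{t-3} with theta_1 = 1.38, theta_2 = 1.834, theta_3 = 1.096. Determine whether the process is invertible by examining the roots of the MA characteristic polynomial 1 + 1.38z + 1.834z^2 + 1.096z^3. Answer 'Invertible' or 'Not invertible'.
\text{Not invertible}

The MA(q) characteristic polynomial is P(z) = 1 + 1.38z + 1.834z^2 + 1.096z^3.
Invertibility requires all roots to lie outside the unit circle, i.e. |z| > 1 for every root.
Degree 3: look for a simple real root z0 first, then factor out (1 - z/z0) and solve the remaining quadratic.
Testing z0 = -1.25: P(-1.25) = 1 + (1.38)(-1.25) + (1.834)(-1.25)^2 + (1.096)(-1.25)^3
  = 1 + (-1.725) + (2.865625) + (-2.140625) = 0.  So z_0 = -1.25 is a root, |z_0| = 1.25.
Divide out the factor (1 + 0.8 z) = (1 - z/z0) (since 1/z0 = -0.8):
  P(z) = (1 + 0.8 z)(1 + (0.58) z + (1.37) z^2)
  [check: z-coef 0.58 - (-0.8) = 1.38; z^2-coef 1.37 - (-0.8)(0.58) = 1.834; z^3-coef -(-0.8)(1.37) = 1.096.]
Remaining roots from the quadratic factor 1 + (0.58) z + (1.37) z^2:
  Set 1 + (0.58) z + (1.37) z^2 = 0, i.e. a z^2 + b z + c = 0 with a = 1.37, b = 0.58, c = 1.
  Discriminant D = b^2 - 4ac = (0.58)^2 - 4*(1.37)*1 = 0.3364 - (5.48) = -5.1436.
  D < 0, so the roots are the complex-conjugate pair z = (-b +/- i sqrt(-D)) / (2a) = -0.2117 +/- 0.8277i.
  For a conjugate pair |z|^2 = z * conj(z) = (product of roots) = c/a = 1/(1.37) = 0.729927, so |z| = sqrt(0.729927) = 0.8544 for both roots.
Moduli of all roots: 1.2500, 0.8544, 0.8544.
All moduli strictly greater than 1? No.
Verdict: Not invertible.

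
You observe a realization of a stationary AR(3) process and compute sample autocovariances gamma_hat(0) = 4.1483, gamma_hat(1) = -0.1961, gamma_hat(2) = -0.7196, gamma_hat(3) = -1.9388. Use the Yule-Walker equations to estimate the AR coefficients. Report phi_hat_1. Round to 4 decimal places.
\hat\phi_{1} = -0.1440

The Yule-Walker equations for an AR(p) process read, in matrix form,
  Gamma_p phi = r_p,   with   (Gamma_p)_{ij} = gamma(|i - j|),
                       (r_p)_i = gamma(i),   i,j = 1..p.
Substitute the sample gammas (Toeplitz matrix and right-hand side of size 3):
  Gamma_p = [[4.1483, -0.1961, -0.7196], [-0.1961, 4.1483, -0.1961], [-0.7196, -0.1961, 4.1483]]
  r_p     = [-0.1961, -0.7196, -1.9388]
Written out (R1..R3):
  (R1) 4.1483 phi_1 - 0.1961 phi_2 - 0.7196 phi_3 = -0.1961
  (R2) -0.1961 phi_1 + 4.1483 phi_2 - 0.1961 phi_3 = -0.7196
  (R3) -0.7196 phi_1 - 0.1961 phi_2 + 4.1483 phi_3 = -1.9388
Gaussian elimination:
  R2 <- R2 - (-0.1961/4.1483) R1 = R2 - (-0.047272) R1:  4.13903 phi_2 - 0.230117 phi_3 = -0.72887
  R3 <- R3 - (-0.7196/4.1483) R1 = R3 - (-0.173469) R1:  -0.230117 phi_2 + 4.023472 phi_3 = -1.972817
  R3 <- R3 - (-0.230117/4.13903) R2 = R3 - (-0.055597) R2:  4.010678 phi_3 = -2.01334
Back-substitution:
  phi_hat_3 = -2.01334 / 4.010678 = -0.501995
  phi_hat_2 = (-0.72887 - (-0.230117)(-0.501995)) / 4.13903 = -0.204006
  phi_hat_1 = (-0.1961 - (-0.1961)(-0.204006) - (-0.7196)(-0.501995)) / 4.1483 = -0.143997
So phi_hat = [-0.1440, -0.2040, -0.5020].
Therefore phi_hat_1 = -0.1440.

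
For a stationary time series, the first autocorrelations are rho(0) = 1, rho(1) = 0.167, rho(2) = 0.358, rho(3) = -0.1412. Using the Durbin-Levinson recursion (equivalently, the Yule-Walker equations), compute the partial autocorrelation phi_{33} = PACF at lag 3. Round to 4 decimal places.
\phi_{33} = -0.2760

The PACF at lag k is phi_{kk}, the last component of the solution
to the Yule-Walker system G_k phi = r_k where
  (G_k)_{ij} = rho(|i - j|), (r_k)_i = rho(i), i,j = 1..k.
Equivalently, Durbin-Levinson gives phi_{kk} iteratively:
  phi_{11} = rho(1)
  phi_{kk} = [rho(k) - sum_{j=1..k-1} phi_{k-1,j} rho(k-j)]
            / [1 - sum_{j=1..k-1} phi_{k-1,j} rho(j)],
  phi_{k,j} = phi_{k-1,j} - phi_{kk} phi_{k-1,k-j},  j = 1..k-1.
Step k = 1:
  phi_11 = rho(1) = 0.167.
Step k = 2:
  phi_22 = [rho(2) - phi_11 rho(1)] / [1 - phi_11 rho(1)] = [0.358 - (0.167)(0.167)] / [1 - (0.167)(0.167)]
         = 0.330111 / 0.972111 = 0.339582.
  Update: phi_21 = phi_11 - phi_22 phi_11 = 0.167 - (0.339582)(0.167) = 0.11029.
Step k = 3:
  phi_33 = [rho(3) - phi_21 rho(2) - phi_22 rho(1)] / [1 - phi_21 rho(1) - phi_22 rho(2)]
    numerator   = -0.1412 - (0.11029)(0.358) - (0.339582)(0.167) = -0.2373939
    denominator = 1 - (0.11029)(0.167) - (0.339582)(0.358) = 0.86001138
  phi_33 = -0.2373939 / 0.86001138 = -0.276.
Therefore phi_{33} = -0.2760.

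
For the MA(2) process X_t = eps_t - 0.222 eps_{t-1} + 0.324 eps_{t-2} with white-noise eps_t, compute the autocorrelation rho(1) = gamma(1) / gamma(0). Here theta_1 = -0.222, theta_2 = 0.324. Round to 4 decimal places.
\rho(1) = -0.2546

For an MA(q) process with theta_0 = 1, the autocovariance is
  gamma(k) = sigma^2 * sum_{i=0..q-k} theta_i * theta_{i+k},
and rho(k) = gamma(k) / gamma(0). Sigma^2 cancels.
  numerator   = (1)*(-0.222) + (-0.222)*(0.324) = -0.293928.
  denominator = (1)^2 + (-0.222)^2 + (0.324)^2 = 1.15426.
  rho(1) = -0.293928 / 1.15426 = -0.2546.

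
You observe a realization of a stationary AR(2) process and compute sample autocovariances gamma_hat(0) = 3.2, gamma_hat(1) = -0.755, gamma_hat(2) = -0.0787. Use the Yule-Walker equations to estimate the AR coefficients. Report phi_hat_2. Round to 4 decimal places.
\hat\phi_{2} = -0.0850

The Yule-Walker equations for an AR(p) process read, in matrix form,
  Gamma_p phi = r_p,   with   (Gamma_p)_{ij} = gamma(|i - j|),
                       (r_p)_i = gamma(i),   i,j = 1..p.
Substitute the sample gammas (Toeplitz matrix and right-hand side of size 2):
  Gamma_p = [[3.2, -0.755], [-0.755, 3.2]]
  r_p     = [-0.755, -0.0787]
Written out:
  3.2 phi_1 - 0.755 phi_2 = -0.755
  -0.755 phi_1 + 3.2 phi_2 = -0.0787
Solve by Cramer's rule:
  det = gamma(0)^2 - gamma(1)^2 = (3.2)^2 - (-0.755)^2 = 10.24 - 0.570025 = 9.669975
  phi_hat_1 = [gamma(1) gamma(0) - gamma(1) gamma(2)] / det = [(-0.755)(3.2) - (-0.755)(-0.0787)] / 9.669975 = -2.4754185 / 9.669975 = -0.256
  phi_hat_2 = [gamma(0) gamma(2) - gamma(1)^2] / det = [(3.2)(-0.0787) - (-0.755)^2] / 9.669975 = -0.821865 / 9.669975 = -0.085
So phi_hat = [-0.2560, -0.0850].
Therefore phi_hat_2 = -0.0850.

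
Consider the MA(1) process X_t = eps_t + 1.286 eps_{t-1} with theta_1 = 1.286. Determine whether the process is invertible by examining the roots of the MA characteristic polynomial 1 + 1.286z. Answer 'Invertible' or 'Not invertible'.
\text{Not invertible}

The MA(q) characteristic polynomial is P(z) = 1 + 1.286z.
Invertibility requires all roots to lie outside the unit circle, i.e. |z| > 1 for every root.
This is linear in z: 1 + (1.286) z = 0  =>  z = -1/(1.286) = -0.777605,  |z| = 0.777605.
Moduli of all roots: 0.7776.
All moduli strictly greater than 1? No.
Verdict: Not invertible.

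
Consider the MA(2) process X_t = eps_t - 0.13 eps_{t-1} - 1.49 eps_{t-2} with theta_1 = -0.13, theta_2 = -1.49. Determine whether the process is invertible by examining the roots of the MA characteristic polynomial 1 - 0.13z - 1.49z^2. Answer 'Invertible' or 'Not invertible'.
\text{Not invertible}

The MA(q) characteristic polynomial is P(z) = 1 - 0.13z - 1.49z^2.
Invertibility requires all roots to lie outside the unit circle, i.e. |z| > 1 for every root.
Set 1 + (-0.13) z + (-1.49) z^2 = 0, i.e. a z^2 + b z + c = 0 with a = -1.49, b = -0.13, c = 1.
Discriminant D = b^2 - 4ac = (-0.13)^2 - 4*(-1.49)*1 = 0.0169 - (-5.96) = 5.9769.
D >= 0, so the roots are real: z = (-b +/- sqrt(D)) / (2a) = (0.13 +/- 2.44477) / (-2.98).
  z_1 = (0.13 + 2.44477) / (-2.98) = -0.864,   |z_1| = 0.864.
  z_2 = (0.13 - 2.44477) / (-2.98) = 0.7768,   |z_2| = 0.7768.
Moduli of all roots: 0.8640, 0.7768.
All moduli strictly greater than 1? No.
Verdict: Not invertible.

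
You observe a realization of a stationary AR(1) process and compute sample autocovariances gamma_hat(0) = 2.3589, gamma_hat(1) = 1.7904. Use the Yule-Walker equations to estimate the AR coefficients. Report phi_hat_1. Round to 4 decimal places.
\hat\phi_{1} = 0.7590

The Yule-Walker equations for an AR(p) process read, in matrix form,
  Gamma_p phi = r_p,   with   (Gamma_p)_{ij} = gamma(|i - j|),
                       (r_p)_i = gamma(i),   i,j = 1..p.
Substitute the sample gammas (Toeplitz matrix and right-hand side of size 1):
  Gamma_p = [[2.3589]]
  r_p     = [1.7904]
With p = 1 this is the single equation gamma(0) phi_1 = gamma(1):
  phi_hat_1 = gamma(1) / gamma(0) = 1.7904 / 2.3589 = 0.7590.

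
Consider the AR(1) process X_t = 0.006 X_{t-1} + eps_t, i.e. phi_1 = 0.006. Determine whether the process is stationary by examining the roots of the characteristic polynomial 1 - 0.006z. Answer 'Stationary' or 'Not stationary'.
\text{Stationary}

The AR(p) characteristic polynomial is P(z) = 1 - 0.006z.
Stationarity requires all roots to lie outside the unit circle, i.e. |z| > 1 for every root.
This is linear in z: 1 + (-0.006) z = 0  =>  z = -1/(-0.006) = 166.666667,  |z| = 166.666667.
Moduli of all roots: 166.6667.
All moduli strictly greater than 1? Yes.
Verdict: Stationary.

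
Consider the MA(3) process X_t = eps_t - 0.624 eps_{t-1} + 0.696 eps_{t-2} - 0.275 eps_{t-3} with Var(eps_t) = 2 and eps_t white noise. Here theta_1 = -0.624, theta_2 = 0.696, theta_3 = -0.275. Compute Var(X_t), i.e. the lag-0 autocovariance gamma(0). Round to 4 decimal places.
\gamma(0) = 3.8988

For an MA(q) process X_t = eps_t + sum_i theta_i eps_{t-i} with
Var(eps_t) = sigma^2, the variance is
  gamma(0) = sigma^2 * (1 + sum_i theta_i^2).
  sum_i theta_i^2 = (-0.624)^2 + (0.696)^2 + (-0.275)^2 = 0.389376 + 0.484416 + 0.075625 = 0.949417.
  gamma(0) = 2 * (1 + 0.949417) = 2 * 1.949417 = 3.898834, which rounds to 3.8988.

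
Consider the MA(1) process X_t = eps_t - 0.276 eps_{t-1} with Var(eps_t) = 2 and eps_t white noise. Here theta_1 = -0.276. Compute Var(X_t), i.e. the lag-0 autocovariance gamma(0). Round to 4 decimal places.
\gamma(0) = 2.1524

For an MA(q) process X_t = eps_t + sum_i theta_i eps_{t-i} with
Var(eps_t) = sigma^2, the variance is
  gamma(0) = sigma^2 * (1 + sum_i theta_i^2).
  sum_i theta_i^2 = (-0.276)^2 = 0.076176.
  gamma(0) = 2 * (1 + 0.076176) = 2 * 1.076176 = 2.152352, which rounds to 2.1524.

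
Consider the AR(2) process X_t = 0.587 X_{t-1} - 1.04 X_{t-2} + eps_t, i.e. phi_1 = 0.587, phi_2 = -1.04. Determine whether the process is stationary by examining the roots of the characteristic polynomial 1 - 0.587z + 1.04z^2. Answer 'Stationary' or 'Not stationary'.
\text{Not stationary}

The AR(p) characteristic polynomial is P(z) = 1 - 0.587z + 1.04z^2.
Stationarity requires all roots to lie outside the unit circle, i.e. |z| > 1 for every root.
Set 1 + (-0.587) z + (1.04) z^2 = 0, i.e. a z^2 + b z + c = 0 with a = 1.04, b = -0.587, c = 1.
Discriminant D = b^2 - 4ac = (-0.587)^2 - 4*(1.04)*1 = 0.344569 - (4.16) = -3.815431.
D < 0, so the roots are the complex-conjugate pair z = (-b +/- i sqrt(-D)) / (2a) = 0.2822 +/- 0.9391i.
For a conjugate pair |z|^2 = z * conj(z) = (product of roots) = c/a = 1/(1.04) = 0.961538, so |z| = sqrt(0.961538) = 0.9806 for both roots.
Moduli of all roots: 0.9806, 0.9806.
All moduli strictly greater than 1? No.
Verdict: Not stationary.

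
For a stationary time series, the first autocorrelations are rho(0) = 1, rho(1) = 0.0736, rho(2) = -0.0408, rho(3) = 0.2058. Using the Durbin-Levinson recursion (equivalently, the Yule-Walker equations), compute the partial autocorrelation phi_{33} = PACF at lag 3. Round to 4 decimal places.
\phi_{33} = 0.2140

The PACF at lag k is phi_{kk}, the last component of the solution
to the Yule-Walker system G_k phi = r_k where
  (G_k)_{ij} = rho(|i - j|), (r_k)_i = rho(i), i,j = 1..k.
Equivalently, Durbin-Levinson gives phi_{kk} iteratively:
  phi_{11} = rho(1)
  phi_{kk} = [rho(k) - sum_{j=1..k-1} phi_{k-1,j} rho(k-j)]
            / [1 - sum_{j=1..k-1} phi_{k-1,j} rho(j)],
  phi_{k,j} = phi_{k-1,j} - phi_{kk} phi_{k-1,k-j},  j = 1..k-1.
Step k = 1:
  phi_11 = rho(1) = 0.0736.
Step k = 2:
  phi_22 = [rho(2) - phi_11 rho(1)] / [1 - phi_11 rho(1)] = [-0.0408 - (0.0736)(0.0736)] / [1 - (0.0736)(0.0736)]
         = -0.04621696 / 0.99458304 = -0.046469.
  Update: phi_21 = phi_11 - phi_22 phi_11 = 0.0736 - (-0.046469)(0.0736) = 0.07702.
Step k = 3:
  phi_33 = [rho(3) - phi_21 rho(2) - phi_22 rho(1)] / [1 - phi_21 rho(1) - phi_22 rho(2)]
    numerator   = 0.2058 - (0.07702)(-0.0408) - (-0.046469)(0.0736) = 0.21236251
    denominator = 1 - (0.07702)(0.0736) - (-0.046469)(-0.0408) = 0.9924354
  phi_33 = 0.21236251 / 0.9924354 = 0.214.
Therefore phi_{33} = 0.2140.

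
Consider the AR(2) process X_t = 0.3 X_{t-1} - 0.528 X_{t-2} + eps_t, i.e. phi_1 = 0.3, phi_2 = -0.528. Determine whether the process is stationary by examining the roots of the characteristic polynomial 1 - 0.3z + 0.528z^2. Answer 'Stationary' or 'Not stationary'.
\text{Stationary}

The AR(p) characteristic polynomial is P(z) = 1 - 0.3z + 0.528z^2.
Stationarity requires all roots to lie outside the unit circle, i.e. |z| > 1 for every root.
Set 1 + (-0.3) z + (0.528) z^2 = 0, i.e. a z^2 + b z + c = 0 with a = 0.528, b = -0.3, c = 1.
Discriminant D = b^2 - 4ac = (-0.3)^2 - 4*(0.528)*1 = 0.09 - (2.112) = -2.022.
D < 0, so the roots are the complex-conjugate pair z = (-b +/- i sqrt(-D)) / (2a) = 0.2841 +/- 1.3466i.
For a conjugate pair |z|^2 = z * conj(z) = (product of roots) = c/a = 1/(0.528) = 1.893939, so |z| = sqrt(1.893939) = 1.3762 for both roots.
Moduli of all roots: 1.3762, 1.3762.
All moduli strictly greater than 1? Yes.
Verdict: Stationary.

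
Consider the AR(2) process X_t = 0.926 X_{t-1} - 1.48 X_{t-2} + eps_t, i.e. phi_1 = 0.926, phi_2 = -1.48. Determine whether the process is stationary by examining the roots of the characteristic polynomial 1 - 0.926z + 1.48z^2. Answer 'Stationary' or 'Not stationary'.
\text{Not stationary}

The AR(p) characteristic polynomial is P(z) = 1 - 0.926z + 1.48z^2.
Stationarity requires all roots to lie outside the unit circle, i.e. |z| > 1 for every root.
Set 1 + (-0.926) z + (1.48) z^2 = 0, i.e. a z^2 + b z + c = 0 with a = 1.48, b = -0.926, c = 1.
Discriminant D = b^2 - 4ac = (-0.926)^2 - 4*(1.48)*1 = 0.857476 - (5.92) = -5.062524.
D < 0, so the roots are the complex-conjugate pair z = (-b +/- i sqrt(-D)) / (2a) = 0.3128 +/- 0.7601i.
For a conjugate pair |z|^2 = z * conj(z) = (product of roots) = c/a = 1/(1.48) = 0.675676, so |z| = sqrt(0.675676) = 0.822 for both roots.
Moduli of all roots: 0.8220, 0.8220.
All moduli strictly greater than 1? No.
Verdict: Not stationary.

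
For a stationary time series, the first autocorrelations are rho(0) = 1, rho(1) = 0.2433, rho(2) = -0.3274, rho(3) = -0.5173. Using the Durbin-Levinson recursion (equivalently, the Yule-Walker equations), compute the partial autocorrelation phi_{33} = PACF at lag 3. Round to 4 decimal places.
\phi_{33} = -0.3900

The PACF at lag k is phi_{kk}, the last component of the solution
to the Yule-Walker system G_k phi = r_k where
  (G_k)_{ij} = rho(|i - j|), (r_k)_i = rho(i), i,j = 1..k.
Equivalently, Durbin-Levinson gives phi_{kk} iteratively:
  phi_{11} = rho(1)
  phi_{kk} = [rho(k) - sum_{j=1..k-1} phi_{k-1,j} rho(k-j)]
            / [1 - sum_{j=1..k-1} phi_{k-1,j} rho(j)],
  phi_{k,j} = phi_{k-1,j} - phi_{kk} phi_{k-1,k-j},  j = 1..k-1.
Step k = 1:
  phi_11 = rho(1) = 0.2433.
Step k = 2:
  phi_22 = [rho(2) - phi_11 rho(1)] / [1 - phi_11 rho(1)] = [-0.3274 - (0.2433)(0.2433)] / [1 - (0.2433)(0.2433)]
         = -0.38659489 / 0.94080511 = -0.410919.
  Update: phi_21 = phi_11 - phi_22 phi_11 = 0.2433 - (-0.410919)(0.2433) = 0.343277.
Step k = 3:
  phi_33 = [rho(3) - phi_21 rho(2) - phi_22 rho(1)] / [1 - phi_21 rho(1) - phi_22 rho(2)]
    numerator   = -0.5173 - (0.343277)(-0.3274) - (-0.410919)(0.2433) = -0.30493458
    denominator = 1 - (0.343277)(0.2433) - (-0.410919)(-0.3274) = 0.78194584
  phi_33 = -0.30493458 / 0.78194584 = -0.39.
Therefore phi_{33} = -0.3900.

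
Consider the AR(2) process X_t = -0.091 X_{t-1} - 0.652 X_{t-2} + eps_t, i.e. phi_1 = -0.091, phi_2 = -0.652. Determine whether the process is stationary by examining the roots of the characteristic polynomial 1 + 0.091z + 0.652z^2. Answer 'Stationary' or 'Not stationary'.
\text{Stationary}

The AR(p) characteristic polynomial is P(z) = 1 + 0.091z + 0.652z^2.
Stationarity requires all roots to lie outside the unit circle, i.e. |z| > 1 for every root.
Set 1 + (0.091) z + (0.652) z^2 = 0, i.e. a z^2 + b z + c = 0 with a = 0.652, b = 0.091, c = 1.
Discriminant D = b^2 - 4ac = (0.091)^2 - 4*(0.652)*1 = 0.008281 - (2.608) = -2.599719.
D < 0, so the roots are the complex-conjugate pair z = (-b +/- i sqrt(-D)) / (2a) = -0.0698 +/- 1.2365i.
For a conjugate pair |z|^2 = z * conj(z) = (product of roots) = c/a = 1/(0.652) = 1.533742, so |z| = sqrt(1.533742) = 1.2384 for both roots.
Moduli of all roots: 1.2384, 1.2384.
All moduli strictly greater than 1? Yes.
Verdict: Stationary.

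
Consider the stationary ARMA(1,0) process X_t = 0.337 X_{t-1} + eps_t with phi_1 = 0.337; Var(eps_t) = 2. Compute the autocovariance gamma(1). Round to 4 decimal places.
\gamma(1) = 0.7604

Multiply the model equation by X_{t-k} and take expectations. With theta_0 = psi_0 = 1 and psi_j the MA(infinity) weights, this gives
  gamma(k) - sum_i phi_i gamma(k-i) = c_k,
  c_k = sigma^2 * sum_{j=k..q} theta_j psi_{j-k}   (c_k = 0 for k > q),
using gamma(-m) = gamma(m).
Pure AR (q = 0): c_0 = sigma^2 = 2, c_k = 0 for k >= 1.
Equations for k = 0 and k = 1 (AR order 1):
  gamma(0) = phi_1 gamma(1) + c_0
  gamma(1) = phi_1 gamma(0) + c_1
Substituting the second into the first: gamma(0) (1 - phi_1^2) = c_0 + phi_1 c_1, so
  gamma(0) = c_0 / (1 - phi_1^2) = 2 / (1 - (0.337)^2) = 2 / 0.886431 = 2.256239.
  gamma(1) = phi_1 gamma(0) = (0.337)(2.256239) = 0.760352.
Therefore gamma(1) = 0.7604 (to 4 decimal places).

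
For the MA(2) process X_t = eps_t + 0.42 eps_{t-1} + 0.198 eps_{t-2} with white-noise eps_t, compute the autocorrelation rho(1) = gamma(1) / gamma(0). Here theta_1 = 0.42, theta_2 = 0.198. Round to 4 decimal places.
\rho(1) = 0.4139

For an MA(q) process with theta_0 = 1, the autocovariance is
  gamma(k) = sigma^2 * sum_{i=0..q-k} theta_i * theta_{i+k},
and rho(k) = gamma(k) / gamma(0). Sigma^2 cancels.
  numerator   = (1)*(0.42) + (0.42)*(0.198) = 0.50316.
  denominator = (1)^2 + (0.42)^2 + (0.198)^2 = 1.215604.
  rho(1) = 0.50316 / 1.215604 = 0.4139.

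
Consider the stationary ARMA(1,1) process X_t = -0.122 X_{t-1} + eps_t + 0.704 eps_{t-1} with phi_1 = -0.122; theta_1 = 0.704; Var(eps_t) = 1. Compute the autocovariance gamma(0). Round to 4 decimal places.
\gamma(0) = 1.3438

Multiply the model equation by X_{t-k} and take expectations. With theta_0 = psi_0 = 1 and psi_j the MA(infinity) weights, this gives
  gamma(k) - sum_i phi_i gamma(k-i) = c_k,
  c_k = sigma^2 * sum_{j=k..q} theta_j psi_{j-k}   (c_k = 0 for k > q),
using gamma(-m) = gamma(m).
psi-weights needed (psi_j = theta_j + sum_i phi_i psi_{j-i}):
  psi_1 = theta_1 + phi_1 = 0.704 + (-0.122) = 0.582
Right-hand sides:
  c_0 = sigma^2 (1 + theta_1 psi_1) = 1 * (1 + (0.704)(0.582)) = 1 * 1.409728 = 1.409728
  c_1 = sigma^2 theta_1 = 1 * (0.704) = 0.704
  c_2 = 0
Equations for k = 0 and k = 1 (AR order 1):
  gamma(0) = phi_1 gamma(1) + c_0
  gamma(1) = phi_1 gamma(0) + c_1
Substituting the second into the first: gamma(0) (1 - phi_1^2) = c_0 + phi_1 c_1, so
  gamma(0) = (c_0 + phi_1 c_1) / (1 - phi_1^2) = (1.409728 + (-0.122)(0.704)) / (1 - (-0.122)^2) = 1.32384 / 0.985116 = 1.343842.
Therefore gamma(0) = 1.3438 (to 4 decimal places).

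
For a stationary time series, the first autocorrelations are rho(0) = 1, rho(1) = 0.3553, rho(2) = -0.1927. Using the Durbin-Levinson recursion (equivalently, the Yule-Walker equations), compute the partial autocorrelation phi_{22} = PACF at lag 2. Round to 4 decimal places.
\phi_{22} = -0.3650

The PACF at lag k is phi_{kk}, the last component of the solution
to the Yule-Walker system G_k phi = r_k where
  (G_k)_{ij} = rho(|i - j|), (r_k)_i = rho(i), i,j = 1..k.
Equivalently, Durbin-Levinson gives phi_{kk} iteratively:
  phi_{11} = rho(1)
  phi_{kk} = [rho(k) - sum_{j=1..k-1} phi_{k-1,j} rho(k-j)]
            / [1 - sum_{j=1..k-1} phi_{k-1,j} rho(j)],
  phi_{k,j} = phi_{k-1,j} - phi_{kk} phi_{k-1,k-j},  j = 1..k-1.
Step k = 1:
  phi_11 = rho(1) = 0.3553.
Step k = 2:
  phi_22 = [rho(2) - phi_11 rho(1)] / [1 - phi_11 rho(1)] = [-0.1927 - (0.3553)(0.3553)] / [1 - (0.3553)(0.3553)]
         = -0.31893809 / 0.87376191 = -0.365.
Therefore phi_{22} = -0.3650.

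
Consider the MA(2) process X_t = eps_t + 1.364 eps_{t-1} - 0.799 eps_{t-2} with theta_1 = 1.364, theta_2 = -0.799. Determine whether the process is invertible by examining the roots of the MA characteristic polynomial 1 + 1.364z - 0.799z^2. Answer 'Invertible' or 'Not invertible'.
\text{Not invertible}

The MA(q) characteristic polynomial is P(z) = 1 + 1.364z - 0.799z^2.
Invertibility requires all roots to lie outside the unit circle, i.e. |z| > 1 for every root.
Set 1 + (1.364) z + (-0.799) z^2 = 0, i.e. a z^2 + b z + c = 0 with a = -0.799, b = 1.364, c = 1.
Discriminant D = b^2 - 4ac = (1.364)^2 - 4*(-0.799)*1 = 1.860496 - (-3.196) = 5.056496.
D >= 0, so the roots are real: z = (-b +/- sqrt(D)) / (2a) = (-1.364 +/- 2.248665) / (-1.598).
  z_1 = (-1.364 + 2.248665) / (-1.598) = -0.5536,   |z_1| = 0.5536.
  z_2 = (-1.364 - 2.248665) / (-1.598) = 2.2607,   |z_2| = 2.2607.
Moduli of all roots: 0.5536, 2.2607.
All moduli strictly greater than 1? No.
Verdict: Not invertible.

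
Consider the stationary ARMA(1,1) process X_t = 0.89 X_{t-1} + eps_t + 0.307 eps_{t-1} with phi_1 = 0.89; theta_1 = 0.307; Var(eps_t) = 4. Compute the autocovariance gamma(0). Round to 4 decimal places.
\gamma(0) = 31.5673

Multiply the model equation by X_{t-k} and take expectations. With theta_0 = psi_0 = 1 and psi_j the MA(infinity) weights, this gives
  gamma(k) - sum_i phi_i gamma(k-i) = c_k,
  c_k = sigma^2 * sum_{j=k..q} theta_j psi_{j-k}   (c_k = 0 for k > q),
using gamma(-m) = gamma(m).
psi-weights needed (psi_j = theta_j + sum_i phi_i psi_{j-i}):
  psi_1 = theta_1 + phi_1 = 0.307 + (0.89) = 1.197
Right-hand sides:
  c_0 = sigma^2 (1 + theta_1 psi_1) = 4 * (1 + (0.307)(1.197)) = 4 * 1.367479 = 5.469916
  c_1 = sigma^2 theta_1 = 4 * (0.307) = 1.228
  c_2 = 0
Equations for k = 0 and k = 1 (AR order 1):
  gamma(0) = phi_1 gamma(1) + c_0
  gamma(1) = phi_1 gamma(0) + c_1
Substituting the second into the first: gamma(0) (1 - phi_1^2) = c_0 + phi_1 c_1, so
  gamma(0) = (c_0 + phi_1 c_1) / (1 - phi_1^2) = (5.469916 + (0.89)(1.228)) / (1 - (0.89)^2) = 6.562836 / 0.2079 = 31.567273.
Therefore gamma(0) = 31.5673 (to 4 decimal places).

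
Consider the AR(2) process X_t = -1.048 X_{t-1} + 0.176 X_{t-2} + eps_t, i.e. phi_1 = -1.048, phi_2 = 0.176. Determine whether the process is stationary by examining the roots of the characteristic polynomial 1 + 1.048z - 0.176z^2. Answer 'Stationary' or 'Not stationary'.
\text{Not stationary}

The AR(p) characteristic polynomial is P(z) = 1 + 1.048z - 0.176z^2.
Stationarity requires all roots to lie outside the unit circle, i.e. |z| > 1 for every root.
Set 1 + (1.048) z + (-0.176) z^2 = 0, i.e. a z^2 + b z + c = 0 with a = -0.176, b = 1.048, c = 1.
Discriminant D = b^2 - 4ac = (1.048)^2 - 4*(-0.176)*1 = 1.098304 - (-0.704) = 1.802304.
D >= 0, so the roots are real: z = (-b +/- sqrt(D)) / (2a) = (-1.048 +/- 1.342499) / (-0.352).
  z_1 = (-1.048 + 1.342499) / (-0.352) = -0.8366,   |z_1| = 0.8366.
  z_2 = (-1.048 - 1.342499) / (-0.352) = 6.7912,   |z_2| = 6.7912.
Moduli of all roots: 0.8366, 6.7912.
All moduli strictly greater than 1? No.
Verdict: Not stationary.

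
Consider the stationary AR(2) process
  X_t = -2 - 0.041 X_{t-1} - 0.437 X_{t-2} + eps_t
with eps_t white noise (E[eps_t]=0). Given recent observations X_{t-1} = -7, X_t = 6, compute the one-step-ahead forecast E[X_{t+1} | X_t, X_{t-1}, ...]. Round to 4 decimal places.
E[X_{t+1} \mid \mathcal F_t] = 0.8130

For an AR(p) model X_t = c + sum_i phi_i X_{t-i} + eps_t, the
one-step-ahead conditional mean is
  E[X_{t+1} | X_t, ...] = c + sum_i phi_i X_{t+1-i}.
Substitute known values:
  E[X_{t+1} | ...] = -2 + (-0.041) * (6) + (-0.437) * (-7)
                   = 0.8130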